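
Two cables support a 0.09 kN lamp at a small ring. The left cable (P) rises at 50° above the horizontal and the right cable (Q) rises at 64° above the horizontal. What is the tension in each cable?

ΣF_x = 0: −T_P·cos50° + T_Q·cos64° = 0 → T_Q = 1.46631·T_P.
ΣF_y = 0: T_P·sin50° + T_Q·sin64° = 0.09.
Substitute: T_P·(0.766044 + 1.46631·0.898794) = 0.09 → T_P = 0.0431871 ≈ 0.04319 kN.
Then T_Q = 1.46631 × 0.0431871 = 0.06333 kN.

T_P = 0.04319 kN, T_Q = 0.06333 kN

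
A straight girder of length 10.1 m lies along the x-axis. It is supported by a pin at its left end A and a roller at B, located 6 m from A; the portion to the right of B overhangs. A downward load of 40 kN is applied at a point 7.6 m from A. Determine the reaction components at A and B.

ΣM about A: B_y·6 − 40·7.6 = 0 → B_y = 304/6 = 50.6667 ≈ 50.67 kN.
ΣF_y = 0: A_y + 50.6667 − 40 = 0 → A_y = -10.67 kN.
ΣF_x = 0: no horizontal applied forces, so A_x = 0.

A_x = 0, A_y = -10.67 kN, B_y = 50.67 kN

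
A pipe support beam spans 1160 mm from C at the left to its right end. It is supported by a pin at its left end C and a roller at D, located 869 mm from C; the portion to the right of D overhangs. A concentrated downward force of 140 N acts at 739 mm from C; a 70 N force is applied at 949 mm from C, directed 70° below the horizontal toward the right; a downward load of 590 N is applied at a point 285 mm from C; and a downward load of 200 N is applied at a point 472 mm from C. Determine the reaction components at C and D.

C_x = -23.94 N, C_y = 502.8 N, D_y = 493.0 N

ΣM about C: D_y·869 − 140·739 − 70·sin70°·949 − 590·285 − 200·472 = 0 → D_y = 428434/869 = 493.02 ≈ 493.0 N.
ΣF_y = 0: C_y + 493.02 − 140 − 70·sin70° − 590 − 200 = 0 → C_y = 502.8 N.
ΣF_x = 0: C_x + 70·cos70° = 0 → C_x = -23.94 N.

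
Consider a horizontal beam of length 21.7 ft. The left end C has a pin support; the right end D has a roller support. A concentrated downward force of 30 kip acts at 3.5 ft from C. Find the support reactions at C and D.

Taking moments about C: D_y·21.7 − 30·3.5 = 0 → D_y = 105/21.7 = 4.83871 ≈ 4.839 kip.
ΣF_y = 0: C_y + 4.83871 − 30 = 0 → C_y = 25.16 kip.
ΣF_x = 0: no horizontal applied forces, so C_x = 0.

C_x = 0, C_y = 25.16 kip, D_y = 4.839 kip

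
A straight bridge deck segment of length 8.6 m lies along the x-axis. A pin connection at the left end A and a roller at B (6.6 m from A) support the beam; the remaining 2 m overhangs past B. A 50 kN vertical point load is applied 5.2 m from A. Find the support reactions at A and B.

Taking moments about A: B_y·6.6 − 50·5.2 = 0 → B_y = 260/6.6 = 39.3939 ≈ 39.39 kN.
ΣF_y = 0: A_y + 39.3939 − 50 = 0 → A_y = 10.61 kN.
ΣF_x = 0: no horizontal applied forces, so A_x = 0.

A_x = 0, A_y = 10.61 kN, B_y = 39.39 kN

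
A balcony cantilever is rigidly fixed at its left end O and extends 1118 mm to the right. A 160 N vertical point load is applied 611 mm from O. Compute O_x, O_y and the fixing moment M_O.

O_x = 0, O_y = 160.0 N, M_O = 97760 N·mm

ΣF_x = 0: O_x = 0.
ΣF_y = 0: O_y − 160 = 0 → O_y = 160.0 N.
ΣM about O: M_O − 160·611 = 0 → M_O = 97760 N·mm.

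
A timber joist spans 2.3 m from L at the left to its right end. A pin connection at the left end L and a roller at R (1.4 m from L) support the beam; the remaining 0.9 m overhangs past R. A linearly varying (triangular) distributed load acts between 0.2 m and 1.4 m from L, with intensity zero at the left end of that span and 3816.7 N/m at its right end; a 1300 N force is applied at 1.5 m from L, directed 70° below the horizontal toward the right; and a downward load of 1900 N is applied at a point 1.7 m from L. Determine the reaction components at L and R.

Resultant of the triangular load: ½ × 3816.7 × 1.2 = 2290.02 N, acting at 1 m from L (one-third of the span from the peak).
Moments about L: R_y·1.4 − (½·3816.7·1.2)·1 − 1300·sin70°·1.5 − 1900·1.7 = 0 → R_y = 7352.42/1.4 = 5251.73 ≈ 5252 N.
ΣF_y = 0: L_y + 5251.73 − ½·3816.7·1.2 − 1300·sin70° − 1900 = 0 → L_y = 159.9 N.
ΣF_x = 0: L_x + 1300·cos70° = 0 → L_x = -444.6 N.

L_x = -444.6 N, L_y = 159.9 N, R_y = 5252 N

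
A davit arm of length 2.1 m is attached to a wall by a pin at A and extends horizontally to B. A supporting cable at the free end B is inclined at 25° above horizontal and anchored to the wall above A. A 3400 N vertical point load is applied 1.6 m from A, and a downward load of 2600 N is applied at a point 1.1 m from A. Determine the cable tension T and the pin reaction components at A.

ΣM about A: T·sin25°·2.1 − 3400·1.6 − 2600·1.1 = 0 → T = 8300/(2.1·0.422618) = 9352.14 ≈ 9352 N.
ΣF_x = 0: A_x − T·cos25° = 0 → A_x = 9352.14 × 0.906308 = 8476 N.
ΣF_y = 0: A_y + T·sin25° − 3400 − 2600 = 0 → A_y = 6000 − 9352.14 × 0.422618 = 2048 N.

T = 9352 N, A_x = 8476 N, A_y = 2048 N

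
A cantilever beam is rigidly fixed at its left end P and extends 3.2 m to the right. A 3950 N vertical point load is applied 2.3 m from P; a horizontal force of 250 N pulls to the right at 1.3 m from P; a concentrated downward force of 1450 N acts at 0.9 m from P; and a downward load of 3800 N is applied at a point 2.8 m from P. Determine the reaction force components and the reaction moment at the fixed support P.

ΣF_x = 0: P_x + 250 = 0 → P_x = -250.0 N.
ΣF_y = 0: P_y − 3950 − 1450 − 3800 = 0 → P_y = 9200 N.
ΣM about P: M_P − 3950·2.3 − 1450·0.9 − 3800·2.8 = 0 → M_P = 21030 N·m.

P_x = -250.0 N, P_y = 9200 N, M_P = 21030 N·m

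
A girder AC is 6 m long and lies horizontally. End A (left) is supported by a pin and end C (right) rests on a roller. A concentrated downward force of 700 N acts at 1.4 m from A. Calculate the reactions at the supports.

A_x = 0, A_y = 536.7 N, C_y = 163.3 N

Moments about A: C_y·6 − 700·1.4 = 0 → C_y = 980/6 = 163.333 ≈ 163.3 N.
ΣF_y = 0: A_y + 163.333 − 700 = 0 → A_y = 536.7 N.
ΣF_x = 0: no horizontal applied forces, so A_x = 0.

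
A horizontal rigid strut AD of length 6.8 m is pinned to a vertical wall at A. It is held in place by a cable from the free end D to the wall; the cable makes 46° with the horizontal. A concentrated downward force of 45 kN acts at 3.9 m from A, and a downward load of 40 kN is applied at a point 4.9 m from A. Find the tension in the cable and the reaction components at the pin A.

ΣM about A: T·sin46°·6.8 − 45·3.9 − 40·4.9 = 0 → T = 371.5/(6.8·0.71934) = 75.9479 ≈ 75.95 kN.
ΣF_x = 0: A_x − T·cos46° = 0 → A_x = 75.9479 × 0.694658 = 52.76 kN.
ΣF_y = 0: A_y + T·sin46° − 45 − 40 = 0 → A_y = 85 − 75.9479 × 0.71934 = 30.37 kN.

T = 75.95 kN, A_x = 52.76 kN, A_y = 30.37 kN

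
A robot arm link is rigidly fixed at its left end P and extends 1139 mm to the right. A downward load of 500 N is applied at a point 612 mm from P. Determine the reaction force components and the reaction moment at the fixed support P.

ΣF_x = 0: P_x = 0.
ΣF_y = 0: P_y − 500 = 0 → P_y = 500.0 N.
ΣM about P: M_P − 500·612 = 0 → M_P = 306000 N·mm.

P_x = 0, P_y = 500.0 N, M_P = 306000 N·mm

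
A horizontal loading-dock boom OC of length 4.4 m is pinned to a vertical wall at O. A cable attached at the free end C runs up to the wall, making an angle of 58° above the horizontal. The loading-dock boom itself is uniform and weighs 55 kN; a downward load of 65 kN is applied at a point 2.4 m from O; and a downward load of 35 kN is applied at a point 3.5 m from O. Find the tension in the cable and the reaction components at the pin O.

T = 107.1 kN, O_x = 56.74 kN, O_y = 64.20 kN

ΣM about O: T·sin58°·4.4 − 55·2.2 − 65·2.4 − 35·3.5 = 0 → T = 399.5/(4.4·0.848048) = 107.064 ≈ 107.1 kN.
ΣF_x = 0: O_x − T·cos58° = 0 → O_x = 107.064 × 0.529919 = 56.74 kN.
ΣF_y = 0: O_y + T·sin58° − 55 − 65 − 35 = 0 → O_y = 155 − 107.064 × 0.848048 = 64.20 kN.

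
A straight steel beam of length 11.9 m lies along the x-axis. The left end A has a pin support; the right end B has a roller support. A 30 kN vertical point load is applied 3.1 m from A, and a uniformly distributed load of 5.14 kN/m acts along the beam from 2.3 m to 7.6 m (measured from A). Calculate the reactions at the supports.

A_x = 0, A_y = 38.10 kN, B_y = 19.15 kN

Resultant of the distributed load: 5.14 × 5.3 = 27.242 kN at 4.95 m from A.
Taking moments about A: B_y·11.9 − 30·3.1 − (5.14·5.3)·4.95 = 0 → B_y = 227.8479/11.9 = 19.1469 ≈ 19.15 kN.
ΣF_y = 0: A_y + 19.1469 − 30 − 5.14·5.3 = 0 → A_y = 38.10 kN.
ΣF_x = 0: no horizontal applied forces, so A_x = 0.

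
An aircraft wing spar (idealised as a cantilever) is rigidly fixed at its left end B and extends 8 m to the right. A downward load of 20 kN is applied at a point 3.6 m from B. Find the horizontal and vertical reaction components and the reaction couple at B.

B_x = 0, B_y = 20.00 kN, M_B = 72.00 kN·m

ΣF_x = 0: B_x = 0.
ΣF_y = 0: B_y − 20 = 0 → B_y = 20.00 kN.
ΣM about B: M_B − 20·3.6 = 0 → M_B = 72.00 kN·m.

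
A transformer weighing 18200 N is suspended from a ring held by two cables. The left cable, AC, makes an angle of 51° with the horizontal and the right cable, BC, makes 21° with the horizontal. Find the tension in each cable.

T_AC = 17870 N, T_BC = 12040 N

ΣF_x = 0: −T_AC·cos51° + T_BC·cos21° = 0 → T_BC = 0.674093·T_AC.
ΣF_y = 0: T_AC·sin51° + T_BC·sin21° = 18200.
Substitute: T_AC·(0.777146 + 0.674093·0.358368) = 18200 → T_AC = 17865.6 ≈ 17870 N.
Then T_BC = 0.674093 × 17865.6 = 12040 N.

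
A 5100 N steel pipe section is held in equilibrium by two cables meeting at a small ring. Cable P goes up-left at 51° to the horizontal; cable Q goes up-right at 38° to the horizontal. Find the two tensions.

T_P = 4019 N, T_Q = 3210 N

ΣF_x = 0: −T_P·cos51° + T_Q·cos38° = 0 → T_Q = 0.798619·T_P.
ΣF_y = 0: T_P·sin51° + T_Q·sin38° = 5100.
Substitute: T_P·(0.777146 + 0.798619·0.615661) = 5100 → T_P = 4019.47 ≈ 4019 N.
Then T_Q = 0.798619 × 4019.47 = 3210 N.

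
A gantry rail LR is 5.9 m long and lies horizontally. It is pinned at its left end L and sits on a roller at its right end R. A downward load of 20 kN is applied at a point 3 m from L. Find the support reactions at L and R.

Moments about L: R_y·5.9 − 20·3 = 0 → R_y = 60/5.9 = 10.1695 ≈ 10.17 kN.
ΣF_y = 0: L_y + 10.1695 − 20 = 0 → L_y = 9.831 kN.
ΣF_x = 0: no horizontal applied forces, so L_x = 0.

L_x = 0, L_y = 9.831 kN, R_y = 10.17 kN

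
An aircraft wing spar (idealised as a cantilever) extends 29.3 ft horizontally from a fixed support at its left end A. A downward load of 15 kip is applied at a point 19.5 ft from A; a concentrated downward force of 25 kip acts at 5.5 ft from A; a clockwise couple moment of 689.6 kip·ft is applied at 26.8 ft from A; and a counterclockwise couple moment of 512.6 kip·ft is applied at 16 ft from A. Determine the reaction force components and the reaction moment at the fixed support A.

A_x = 0, A_y = 40.00 kip, M_A = 607.0 kip·ft

ΣF_x = 0: A_x = 0.
ΣF_y = 0: A_y − 15 − 25 = 0 → A_y = 40.00 kip.
ΣM about A: M_A − 15·19.5 − 25·5.5 − 689.6 + 512.6 = 0 → M_A = 607.0 kip·ft.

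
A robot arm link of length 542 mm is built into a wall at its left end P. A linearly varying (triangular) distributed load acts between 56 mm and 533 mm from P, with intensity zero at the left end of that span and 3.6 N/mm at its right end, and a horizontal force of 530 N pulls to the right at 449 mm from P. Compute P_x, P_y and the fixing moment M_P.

Resultant of the triangular load: ½ × 3.6 × 477 = 858.6 N, acting at 374 mm from P (one-third of the span from the peak).
ΣF_x = 0: P_x + 530 = 0 → P_x = -530.0 N.
ΣF_y = 0: P_y − ½·3.6·477 = 0 → P_y = 858.6 N.
ΣM about P: M_P − (½·3.6·477)·374 = 0 → M_P = 321100 N·mm.

P_x = -530.0 N, P_y = 858.6 N, M_P = 321100 N·mm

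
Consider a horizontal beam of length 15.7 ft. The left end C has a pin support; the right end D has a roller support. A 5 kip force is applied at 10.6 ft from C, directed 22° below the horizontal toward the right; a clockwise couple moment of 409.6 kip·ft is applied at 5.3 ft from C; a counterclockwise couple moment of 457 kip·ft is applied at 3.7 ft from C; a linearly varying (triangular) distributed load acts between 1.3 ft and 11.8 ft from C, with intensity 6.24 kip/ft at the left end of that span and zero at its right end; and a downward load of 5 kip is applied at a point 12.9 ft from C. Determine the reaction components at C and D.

C_x = -4.636 kip, C_y = 27.26 kip, D_y = 12.37 kip

Resultant of the triangular load: ½ × 6.24 × 10.5 = 32.76 kip, acting at 4.8 ft from C (one-third of the span from the peak).
Moments about C: D_y·15.7 − 5·sin22°·10.6 − 409.6 + 457 − (½·6.24·10.5)·4.8 − 5·12.9 = 0 → D_y = 194.202/15.7 = 12.3696 ≈ 12.37 kip.
ΣF_y = 0: C_y + 12.3696 − 5·sin22° − ½·6.24·10.5 − 5 = 0 → C_y = 27.26 kip.
ΣF_x = 0: C_x + 5·cos22° = 0 → C_x = -4.636 kip.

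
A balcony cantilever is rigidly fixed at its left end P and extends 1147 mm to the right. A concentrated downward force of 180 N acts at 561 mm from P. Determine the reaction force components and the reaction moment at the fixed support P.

ΣF_x = 0: P_x = 0.
ΣF_y = 0: P_y − 180 = 0 → P_y = 180.0 N.
ΣM about P: M_P − 180·561 = 0 → M_P = 101000 N·mm.

P_x = 0, P_y = 180.0 N, M_P = 101000 N·mm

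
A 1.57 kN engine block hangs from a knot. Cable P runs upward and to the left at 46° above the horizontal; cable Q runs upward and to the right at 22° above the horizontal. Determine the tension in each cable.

T_P = 1.570 kN, T_Q = 1.176 kN

ΣF_x = 0: −T_P·cos46° + T_Q·cos22° = 0 → T_Q = 0.749213·T_P.
ΣF_y = 0: T_P·sin46° + T_Q·sin22° = 1.57.
Substitute: T_P·(0.71934 + 0.749213·0.374607) = 1.57 → T_P = 1.570 kN.
Then T_Q = 0.749213 × 1.57 = 1.176 kN.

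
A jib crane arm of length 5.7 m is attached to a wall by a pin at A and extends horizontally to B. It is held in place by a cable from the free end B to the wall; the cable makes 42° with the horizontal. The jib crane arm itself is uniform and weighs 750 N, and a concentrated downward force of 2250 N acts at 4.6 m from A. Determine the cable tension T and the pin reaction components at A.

T = 3274 N, A_x = 2433 N, A_y = 809.2 N

ΣM about A: T·sin42°·5.7 − 750·2.85 − 2250·4.6 = 0 → T = 12487.5/(5.7·0.669131) = 3274.08 ≈ 3274 N.
ΣF_x = 0: A_x − T·cos42° = 0 → A_x = 3274.08 × 0.743145 = 2433 N.
ΣF_y = 0: A_y + T·sin42° − 750 − 2250 = 0 → A_y = 3000 − 3274.08 × 0.669131 = 809.2 N.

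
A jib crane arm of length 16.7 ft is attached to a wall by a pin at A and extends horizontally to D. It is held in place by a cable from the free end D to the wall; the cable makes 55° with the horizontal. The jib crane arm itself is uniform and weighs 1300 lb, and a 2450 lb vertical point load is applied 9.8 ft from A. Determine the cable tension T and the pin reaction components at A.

ΣM about A: T·sin55°·16.7 − 1300·8.35 − 2450·9.8 = 0 → T = 34865/(16.7·0.819152) = 2548.64 ≈ 2549 lb.
ΣF_x = 0: A_x − T·cos55° = 0 → A_x = 2548.64 × 0.573576 = 1462 lb.
ΣF_y = 0: A_y + T·sin55° − 1300 − 2450 = 0 → A_y = 3750 − 2548.64 × 0.819152 = 1662 lb.

T = 2549 lb, A_x = 1462 lb, A_y = 1662 lb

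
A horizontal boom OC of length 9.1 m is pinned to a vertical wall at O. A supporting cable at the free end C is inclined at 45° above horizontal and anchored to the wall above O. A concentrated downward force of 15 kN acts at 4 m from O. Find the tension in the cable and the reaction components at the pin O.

ΣM about O: T·sin45°·9.1 − 15·4 = 0 → T = 60/(9.1·0.707107) = 9.32448 ≈ 9.324 kN.
ΣF_x = 0: O_x − T·cos45° = 0 → O_x = 9.32448 × 0.707107 = 6.593 kN.
ΣF_y = 0: O_y + T·sin45° − 15 = 0 → O_y = 15 − 9.32448 × 0.707107 = 8.407 kN.

T = 9.324 kN, O_x = 6.593 kN, O_y = 8.407 kN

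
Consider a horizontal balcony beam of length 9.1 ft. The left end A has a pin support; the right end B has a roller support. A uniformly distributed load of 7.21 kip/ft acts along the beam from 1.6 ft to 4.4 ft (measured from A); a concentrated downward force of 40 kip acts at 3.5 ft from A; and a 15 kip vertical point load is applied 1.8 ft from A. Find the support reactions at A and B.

A_x = 0, A_y = 50.18 kip, B_y = 25.01 kip

Resultant of the distributed load: 7.21 × 2.8 = 20.188 kip at 3 ft from A.
ΣM about A: B_y·9.1 − (7.21·2.8)·3 − 40·3.5 − 15·1.8 = 0 → B_y = 227.564/9.1 = 25.007 ≈ 25.01 kip.
ΣF_y = 0: A_y + 25.007 − 7.21·2.8 − 40 − 15 = 0 → A_y = 50.18 kip.
ΣF_x = 0: no horizontal applied forces, so A_x = 0.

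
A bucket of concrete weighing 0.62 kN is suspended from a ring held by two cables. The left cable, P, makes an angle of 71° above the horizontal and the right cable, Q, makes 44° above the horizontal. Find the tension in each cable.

ΣF_x = 0: −T_P·cos71° + T_Q·cos44° = 0 → T_Q = 0.452593·T_P.
ΣF_y = 0: T_P·sin71° + T_Q·sin44° = 0.62.
Substitute: T_P·(0.945519 + 0.452593·0.694658) = 0.62 → T_P = 0.492096 ≈ 0.4921 kN.
Then T_Q = 0.452593 × 0.492096 = 0.2227 kN.

T_P = 0.4921 kN, T_Q = 0.2227 kN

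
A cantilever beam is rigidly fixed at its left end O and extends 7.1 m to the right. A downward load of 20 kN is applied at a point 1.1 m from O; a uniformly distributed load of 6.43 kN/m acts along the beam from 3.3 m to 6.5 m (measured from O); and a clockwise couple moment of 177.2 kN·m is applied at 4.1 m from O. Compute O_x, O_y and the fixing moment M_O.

O_x = 0, O_y = 40.58 kN, M_O = 300.0 kN·m

Resultant of the distributed load: 6.43 × 3.2 = 20.576 kN at 4.9 m from O.
ΣF_x = 0: O_x = 0.
ΣF_y = 0: O_y − 20 − 6.43·3.2 = 0 → O_y = 40.58 kN.
ΣM about O: M_O − 20·1.1 − (6.43·3.2)·4.9 − 177.2 = 0 → M_O = 300.0 kN·m.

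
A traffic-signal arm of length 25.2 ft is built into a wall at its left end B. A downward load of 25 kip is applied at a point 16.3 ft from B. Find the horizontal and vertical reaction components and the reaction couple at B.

B_x = 0, B_y = 25.00 kip, M_B = 407.5 kip·ft

ΣF_x = 0: B_x = 0.
ΣF_y = 0: B_y − 25 = 0 → B_y = 25.00 kip.
ΣM about B: M_B − 25·16.3 = 0 → M_B = 407.5 kip·ft.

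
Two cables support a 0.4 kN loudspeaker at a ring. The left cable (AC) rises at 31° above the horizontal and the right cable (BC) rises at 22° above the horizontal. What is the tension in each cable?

T_AC = 0.4644 kN, T_BC = 0.4293 kN

ΣF_x = 0: −T_AC·cos31° + T_BC·cos22° = 0 → T_BC = 0.924485·T_AC.
ΣF_y = 0: T_AC·sin31° + T_BC·sin22° = 0.4.
Substitute: T_AC·(0.515038 + 0.924485·0.374607) = 0.4 → T_AC = 0.464384 ≈ 0.4644 kN.
Then T_BC = 0.924485 × 0.464384 = 0.4293 kN.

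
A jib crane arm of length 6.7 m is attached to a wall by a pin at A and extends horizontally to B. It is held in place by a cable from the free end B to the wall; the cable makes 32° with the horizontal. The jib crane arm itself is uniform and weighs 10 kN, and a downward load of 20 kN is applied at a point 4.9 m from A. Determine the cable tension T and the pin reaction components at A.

ΣM about A: T·sin32°·6.7 − 10·3.35 − 20·4.9 = 0 → T = 131.5/(6.7·0.529919) = 37.0375 ≈ 37.04 kN.
ΣF_x = 0: A_x − T·cos32° = 0 → A_x = 37.0375 × 0.848048 = 31.41 kN.
ΣF_y = 0: A_y + T·sin32° − 10 − 20 = 0 → A_y = 30 − 37.0375 × 0.529919 = 10.37 kN.

T = 37.04 kN, A_x = 31.41 kN, A_y = 10.37 kN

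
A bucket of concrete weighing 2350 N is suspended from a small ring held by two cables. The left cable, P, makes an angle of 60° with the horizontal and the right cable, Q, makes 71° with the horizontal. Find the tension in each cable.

T_P = 1014 N, T_Q = 1557 N

ΣF_x = 0: −T_P·cos60° + T_Q·cos71° = 0 → T_Q = 1.53578·T_P.
ΣF_y = 0: T_P·sin60° + T_Q·sin71° = 2350.
Substitute: T_P·(0.866025 + 1.53578·0.945519) = 2350 → T_P = 1013.75 ≈ 1014 N.
Then T_Q = 1.53578 × 1013.75 = 1557 N.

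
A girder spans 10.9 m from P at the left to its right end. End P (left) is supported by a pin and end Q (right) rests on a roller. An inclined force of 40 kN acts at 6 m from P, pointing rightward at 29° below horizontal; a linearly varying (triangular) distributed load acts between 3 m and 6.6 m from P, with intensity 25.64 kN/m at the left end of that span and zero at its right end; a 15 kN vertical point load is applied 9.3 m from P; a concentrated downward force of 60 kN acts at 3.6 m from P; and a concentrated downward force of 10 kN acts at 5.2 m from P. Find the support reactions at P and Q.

Resultant of the triangular load: ½ × 25.64 × 3.6 = 46.152 kN, acting at 4.2 m from P (one-third of the span from the peak).
Taking moments about P: Q_y·10.9 − 40·sin29°·6 − (½·25.64·3.6)·4.2 − 15·9.3 − 60·3.6 − 10·5.2 = 0 → Q_y = 717.693/10.9 = 65.8434 ≈ 65.84 kN.
ΣF_y = 0: P_y + 65.8434 − 40·sin29° − ½·25.64·3.6 − 15 − 60 − 10 = 0 → P_y = 84.70 kN.
ΣF_x = 0: P_x + 40·cos29° = 0 → P_x = -34.98 kN.

P_x = -34.98 kN, P_y = 84.70 kN, Q_y = 65.84 kN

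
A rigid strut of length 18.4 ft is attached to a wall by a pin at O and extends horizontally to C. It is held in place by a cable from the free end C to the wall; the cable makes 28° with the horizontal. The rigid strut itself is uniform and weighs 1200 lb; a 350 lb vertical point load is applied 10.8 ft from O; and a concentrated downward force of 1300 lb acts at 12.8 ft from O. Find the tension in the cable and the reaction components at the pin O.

ΣM about O: T·sin28°·18.4 − 1200·9.2 − 350·10.8 − 1300·12.8 = 0 → T = 31460/(18.4·0.469472) = 3641.93 ≈ 3642 lb.
ΣF_x = 0: O_x − T·cos28° = 0 → O_x = 3641.93 × 0.882948 = 3216 lb.
ΣF_y = 0: O_y + T·sin28° − 1200 − 350 − 1300 = 0 → O_y = 2850 − 3641.93 × 0.469472 = 1140 lb.

T = 3642 lb, O_x = 3216 lb, O_y = 1140 lb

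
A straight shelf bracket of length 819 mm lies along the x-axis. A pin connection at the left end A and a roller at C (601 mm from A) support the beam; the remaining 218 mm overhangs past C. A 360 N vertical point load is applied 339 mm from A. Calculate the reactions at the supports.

A_x = 0, A_y = 156.9 N, C_y = 203.1 N

ΣM about A: C_y·601 − 360·339 = 0 → C_y = 122040/601 = 203.062 ≈ 203.1 N.
ΣF_y = 0: A_y + 203.062 − 360 = 0 → A_y = 156.9 N.
ΣF_x = 0: no horizontal applied forces, so A_x = 0.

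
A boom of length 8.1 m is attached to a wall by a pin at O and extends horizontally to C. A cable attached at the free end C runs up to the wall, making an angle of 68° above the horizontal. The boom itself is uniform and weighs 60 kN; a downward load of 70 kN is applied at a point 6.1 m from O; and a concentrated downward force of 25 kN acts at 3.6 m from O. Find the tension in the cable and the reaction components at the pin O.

ΣM about O: T·sin68°·8.1 − 60·4.05 − 70·6.1 − 25·3.6 = 0 → T = 760/(8.1·0.927184) = 101.196 ≈ 101.2 kN.
ΣF_x = 0: O_x − T·cos68° = 0 → O_x = 101.196 × 0.374607 = 37.91 kN.
ΣF_y = 0: O_y + T·sin68° − 60 − 70 − 25 = 0 → O_y = 155 − 101.196 × 0.927184 = 61.17 kN.

T = 101.2 kN, O_x = 37.91 kN, O_y = 61.17 kN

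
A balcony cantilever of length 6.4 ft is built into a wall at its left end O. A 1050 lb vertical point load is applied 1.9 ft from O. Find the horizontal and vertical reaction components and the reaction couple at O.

ΣF_x = 0: O_x = 0.
ΣF_y = 0: O_y − 1050 = 0 → O_y = 1050 lb.
ΣM about O: M_O − 1050·1.9 = 0 → M_O = 1995 lb·ft.

O_x = 0, O_y = 1050 lb, M_O = 1995 lb·ft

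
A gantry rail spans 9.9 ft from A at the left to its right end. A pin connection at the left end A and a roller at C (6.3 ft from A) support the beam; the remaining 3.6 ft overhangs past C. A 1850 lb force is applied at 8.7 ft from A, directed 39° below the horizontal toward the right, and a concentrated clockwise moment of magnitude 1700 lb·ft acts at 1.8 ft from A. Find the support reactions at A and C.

A_x = -1438 lb, A_y = -713.4 lb, C_y = 1878 lb

ΣM about A: C_y·6.3 − 1850·sin39°·8.7 − 1700 = 0 → C_y = 11828.9/6.3 = 1877.6 ≈ 1878 lb.
ΣF_y = 0: A_y + 1877.6 − 1850·sin39° = 0 → A_y = -713.4 lb.
ΣF_x = 0: A_x + 1850·cos39° = 0 → A_x = -1438 lb.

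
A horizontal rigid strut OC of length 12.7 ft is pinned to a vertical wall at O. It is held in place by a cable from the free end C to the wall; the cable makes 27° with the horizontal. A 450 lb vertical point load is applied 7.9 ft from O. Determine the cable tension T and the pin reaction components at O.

ΣM about O: T·sin27°·12.7 − 450·7.9 = 0 → T = 3555/(12.7·0.45399) = 616.58 ≈ 616.6 lb.
ΣF_x = 0: O_x − T·cos27° = 0 → O_x = 616.58 × 0.891007 = 549.4 lb.
ΣF_y = 0: O_y + T·sin27° − 450 = 0 → O_y = 450 − 616.58 × 0.45399 = 170.1 lb.

T = 616.6 lb, O_x = 549.4 lb, O_y = 170.1 lb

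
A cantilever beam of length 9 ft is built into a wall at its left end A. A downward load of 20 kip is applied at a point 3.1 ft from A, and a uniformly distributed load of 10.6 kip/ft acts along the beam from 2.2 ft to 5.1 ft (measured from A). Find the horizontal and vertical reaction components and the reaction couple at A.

A_x = 0, A_y = 50.74 kip, M_A = 174.2 kip·ft

Resultant of the distributed load: 10.6 × 2.9 = 30.74 kip at 3.65 ft from A.
ΣF_x = 0: A_x = 0.
ΣF_y = 0: A_y − 20 − 10.6·2.9 = 0 → A_y = 50.74 kip.
ΣM about A: M_A − 20·3.1 − (10.6·2.9)·3.65 = 0 → M_A = 174.2 kip·ft.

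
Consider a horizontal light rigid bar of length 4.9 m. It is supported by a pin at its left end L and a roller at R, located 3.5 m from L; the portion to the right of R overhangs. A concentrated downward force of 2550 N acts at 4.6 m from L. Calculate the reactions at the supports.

L_x = 0, L_y = -801.4 N, R_y = 3351 N

Taking moments about L: R_y·3.5 − 2550·4.6 = 0 → R_y = 11730/3.5 = 3351.43 ≈ 3351 N.
ΣF_y = 0: L_y + 3351.43 − 2550 = 0 → L_y = -801.4 N.
ΣF_x = 0: no horizontal applied forces, so L_x = 0.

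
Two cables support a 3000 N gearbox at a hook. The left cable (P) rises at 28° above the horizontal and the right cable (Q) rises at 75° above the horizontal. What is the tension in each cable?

ΣF_x = 0: −T_P·cos28° + T_Q·cos75° = 0 → T_Q = 3.41145·T_P.
ΣF_y = 0: T_P·sin28° + T_Q·sin75° = 3000.
Substitute: T_P·(0.469472 + 3.41145·0.965926) = 3000 → T_P = 796.88 ≈ 796.9 N.
Then T_Q = 3.41145 × 796.88 = 2719 N.

T_P = 796.9 N, T_Q = 2719 N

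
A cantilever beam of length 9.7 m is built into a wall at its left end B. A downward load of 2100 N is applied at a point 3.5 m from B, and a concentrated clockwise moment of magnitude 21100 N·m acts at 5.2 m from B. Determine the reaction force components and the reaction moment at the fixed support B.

ΣF_x = 0: B_x = 0.
ΣF_y = 0: B_y − 2100 = 0 → B_y = 2100 N.
ΣM about B: M_B − 2100·3.5 − 21100 = 0 → M_B = 28450 N·m.

B_x = 0, B_y = 2100 N, M_B = 28450 N·m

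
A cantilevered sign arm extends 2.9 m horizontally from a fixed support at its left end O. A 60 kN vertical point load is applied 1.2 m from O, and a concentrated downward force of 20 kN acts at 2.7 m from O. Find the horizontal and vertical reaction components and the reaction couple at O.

ΣF_x = 0: O_x = 0.
ΣF_y = 0: O_y − 60 − 20 = 0 → O_y = 80.00 kN.
ΣM about O: M_O − 60·1.2 − 20·2.7 = 0 → M_O = 126.0 kN·m.

O_x = 0, O_y = 80.00 kN, M_O = 126.0 kN·m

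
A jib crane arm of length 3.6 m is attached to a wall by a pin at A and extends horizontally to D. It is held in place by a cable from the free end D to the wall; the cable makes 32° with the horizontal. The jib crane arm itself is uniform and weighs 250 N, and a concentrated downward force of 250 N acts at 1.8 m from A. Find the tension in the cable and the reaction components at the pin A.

T = 471.8 N, A_x = 400.1 N, A_y = 250.0 N

ΣM about A: T·sin32°·3.6 − 250·1.8 − 250·1.8 = 0 → T = 900/(3.6·0.529919) = 471.77 ≈ 471.8 N.
ΣF_x = 0: A_x − T·cos32° = 0 → A_x = 471.77 × 0.848048 = 400.1 N.
ΣF_y = 0: A_y + T·sin32° − 250 − 250 = 0 → A_y = 500 − 471.77 × 0.529919 = 250.0 N.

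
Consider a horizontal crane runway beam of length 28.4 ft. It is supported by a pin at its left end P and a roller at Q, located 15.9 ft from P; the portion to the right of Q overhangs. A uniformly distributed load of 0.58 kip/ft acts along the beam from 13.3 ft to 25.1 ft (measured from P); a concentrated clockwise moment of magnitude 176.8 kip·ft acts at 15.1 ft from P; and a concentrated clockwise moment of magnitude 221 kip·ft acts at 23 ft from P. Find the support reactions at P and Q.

P_x = 0, P_y = -26.44 kip, Q_y = 33.28 kip

Resultant of the distributed load: 0.58 × 11.8 = 6.844 kip at 19.2 ft from P.
Taking moments about P: Q_y·15.9 − (0.58·11.8)·19.2 − 176.8 − 221 = 0 → Q_y = 529.2048/15.9 = 33.2833 ≈ 33.28 kip.
ΣF_y = 0: P_y + 33.2833 − 0.58·11.8 = 0 → P_y = -26.44 kip.
ΣF_x = 0: no horizontal applied forces, so P_x = 0.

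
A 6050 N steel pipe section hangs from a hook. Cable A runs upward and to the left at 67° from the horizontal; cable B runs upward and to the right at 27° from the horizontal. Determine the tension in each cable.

ΣF_x = 0: −T_A·cos67° + T_B·cos27° = 0 → T_B = 0.438528·T_A.
ΣF_y = 0: T_A·sin67° + T_B·sin27° = 6050.
Substitute: T_A·(0.920505 + 0.438528·0.45399) = 6050 → T_A = 5403.75 ≈ 5404 N.
Then T_B = 0.438528 × 5403.75 = 2370 N.

T_A = 5404 N, T_B = 2370 N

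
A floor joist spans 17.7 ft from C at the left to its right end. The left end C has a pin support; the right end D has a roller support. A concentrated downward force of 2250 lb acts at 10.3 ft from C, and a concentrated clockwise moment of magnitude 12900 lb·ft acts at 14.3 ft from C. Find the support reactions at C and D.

Moments about C: D_y·17.7 − 2250·10.3 − 12900 = 0 → D_y = 36075/17.7 = 2038.14 ≈ 2038 lb.
ΣF_y = 0: C_y + 2038.14 − 2250 = 0 → C_y = 211.9 lb.
ΣF_x = 0: no horizontal applied forces, so C_x = 0.

C_x = 0, C_y = 211.9 lb, D_y = 2038 lb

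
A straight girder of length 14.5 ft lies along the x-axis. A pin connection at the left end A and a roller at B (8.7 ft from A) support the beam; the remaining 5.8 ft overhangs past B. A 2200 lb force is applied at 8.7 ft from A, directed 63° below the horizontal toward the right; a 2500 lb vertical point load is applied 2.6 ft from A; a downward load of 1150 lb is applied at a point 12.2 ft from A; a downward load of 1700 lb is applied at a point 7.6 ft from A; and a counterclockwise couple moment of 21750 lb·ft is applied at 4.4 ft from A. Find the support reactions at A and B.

Taking moments about A: B_y·8.7 − 2200·sin63°·8.7 − 2500·2.6 − 1150·12.2 − 1700·7.6 + 21750 = 0 → B_y = 28753.9/8.7 = 3305.05 ≈ 3305 lb.
ΣF_y = 0: A_y + 3305.05 − 2200·sin63° − 2500 − 1150 − 1700 = 0 → A_y = 4005 lb.
ΣF_x = 0: A_x + 2200·cos63° = 0 → A_x = -998.8 lb.

A_x = -998.8 lb, A_y = 4005 lb, B_y = 3305 lb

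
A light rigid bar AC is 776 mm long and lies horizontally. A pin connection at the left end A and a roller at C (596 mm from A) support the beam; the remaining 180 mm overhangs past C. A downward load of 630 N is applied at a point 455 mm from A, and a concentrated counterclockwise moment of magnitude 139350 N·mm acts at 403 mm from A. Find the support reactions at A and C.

A_x = 0, A_y = 382.9 N, C_y = 247.1 N

Moments about A: C_y·596 − 630·455 + 139350 = 0 → C_y = 147300/596 = 247.148 ≈ 247.1 N.
ΣF_y = 0: A_y + 247.148 − 630 = 0 → A_y = 382.9 N.
ΣF_x = 0: no horizontal applied forces, so A_x = 0.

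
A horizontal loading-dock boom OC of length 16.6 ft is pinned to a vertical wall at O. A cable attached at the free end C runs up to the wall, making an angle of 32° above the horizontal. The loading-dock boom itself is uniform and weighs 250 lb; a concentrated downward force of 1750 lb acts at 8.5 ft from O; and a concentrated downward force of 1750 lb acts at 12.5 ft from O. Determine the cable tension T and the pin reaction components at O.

T = 4414 lb, O_x = 3743 lb, O_y = 1411 lb

ΣM about O: T·sin32°·16.6 − 250·8.3 − 1750·8.5 − 1750·12.5 = 0 → T = 38825/(16.6·0.529919) = 4413.61 ≈ 4414 lb.
ΣF_x = 0: O_x − T·cos32° = 0 → O_x = 4413.61 × 0.848048 = 3743 lb.
ΣF_y = 0: O_y + T·sin32° − 250 − 1750 − 1750 = 0 → O_y = 3750 − 4413.61 × 0.529919 = 1411 lb.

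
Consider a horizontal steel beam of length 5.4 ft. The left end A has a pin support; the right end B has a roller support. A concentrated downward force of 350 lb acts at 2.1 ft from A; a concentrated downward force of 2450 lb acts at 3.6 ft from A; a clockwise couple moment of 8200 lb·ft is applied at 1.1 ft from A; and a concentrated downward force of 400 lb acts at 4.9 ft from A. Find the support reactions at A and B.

Moments about A: B_y·5.4 − 350·2.1 − 2450·3.6 − 8200 − 400·4.9 = 0 → B_y = 19715/5.4 = 3650.93 ≈ 3651 lb.
ΣF_y = 0: A_y + 3650.93 − 350 − 2450 − 400 = 0 → A_y = -450.9 lb.
ΣF_x = 0: no horizontal applied forces, so A_x = 0.

A_x = 0, A_y = -450.9 lb, B_y = 3651 lb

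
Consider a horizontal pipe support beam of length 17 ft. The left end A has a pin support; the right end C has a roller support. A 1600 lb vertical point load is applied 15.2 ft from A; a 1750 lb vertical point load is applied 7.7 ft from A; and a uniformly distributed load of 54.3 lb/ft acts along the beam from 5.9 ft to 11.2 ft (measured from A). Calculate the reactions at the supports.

A_x = 0, A_y = 1270 lb, C_y = 2368 lb

Resultant of the distributed load: 54.3 × 5.3 = 287.79 lb at 8.55 ft from A.
ΣM about A: C_y·17 − 1600·15.2 − 1750·7.7 − (54.3·5.3)·8.55 = 0 → C_y = 40255.6045/17 = 2367.98 ≈ 2368 lb.
ΣF_y = 0: A_y + 2367.98 − 1600 − 1750 − 54.3·5.3 = 0 → A_y = 1270 lb.
ΣF_x = 0: no horizontal applied forces, so A_x = 0.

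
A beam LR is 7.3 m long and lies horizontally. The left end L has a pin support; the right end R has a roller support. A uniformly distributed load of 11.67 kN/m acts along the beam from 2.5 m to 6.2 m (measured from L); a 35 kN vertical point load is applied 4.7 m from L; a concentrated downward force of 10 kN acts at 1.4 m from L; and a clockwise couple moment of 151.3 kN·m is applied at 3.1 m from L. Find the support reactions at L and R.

L_x = 0, L_y = 17.27 kN, R_y = 70.91 kN

Resultant of the distributed load: 11.67 × 3.7 = 43.179 kN at 4.35 m from L.
Moments about L: R_y·7.3 − (11.67·3.7)·4.35 − 35·4.7 − 10·1.4 − 151.3 = 0 → R_y = 517.62865/7.3 = 70.908 ≈ 70.91 kN.
ΣF_y = 0: L_y + 70.908 − 11.67·3.7 − 35 − 10 = 0 → L_y = 17.27 kN.
ΣF_x = 0: no horizontal applied forces, so L_x = 0.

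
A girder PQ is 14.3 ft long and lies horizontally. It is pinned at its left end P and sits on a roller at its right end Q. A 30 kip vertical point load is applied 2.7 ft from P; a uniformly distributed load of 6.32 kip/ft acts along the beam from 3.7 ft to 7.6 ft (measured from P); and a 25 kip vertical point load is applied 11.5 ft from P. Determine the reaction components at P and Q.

P_x = 0, P_y = 44.14 kip, Q_y = 35.51 kip

Resultant of the distributed load: 6.32 × 3.9 = 24.648 kip at 5.65 ft from P.
Moments about P: Q_y·14.3 − 30·2.7 − (6.32·3.9)·5.65 − 25·11.5 = 0 → Q_y = 507.7612/14.3 = 35.5078 ≈ 35.51 kip.
ΣF_y = 0: P_y + 35.5078 − 30 − 6.32·3.9 − 25 = 0 → P_y = 44.14 kip.
ΣF_x = 0: no horizontal applied forces, so P_x = 0.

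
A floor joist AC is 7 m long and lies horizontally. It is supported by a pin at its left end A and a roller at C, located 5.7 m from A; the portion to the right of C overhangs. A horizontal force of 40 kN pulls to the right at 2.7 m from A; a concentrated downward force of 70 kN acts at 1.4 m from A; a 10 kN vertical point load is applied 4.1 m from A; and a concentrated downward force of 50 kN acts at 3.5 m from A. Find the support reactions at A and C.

A_x = -40.00 kN, A_y = 74.91 kN, C_y = 55.09 kN

ΣM about A: C_y·5.7 − 70·1.4 − 10·4.1 − 50·3.5 = 0 → C_y = 314/5.7 = 55.0877 ≈ 55.09 kN.
ΣF_y = 0: A_y + 55.0877 − 70 − 10 − 50 = 0 → A_y = 74.91 kN.
ΣF_x = 0: A_x + 40 = 0 → A_x = -40.00 kN.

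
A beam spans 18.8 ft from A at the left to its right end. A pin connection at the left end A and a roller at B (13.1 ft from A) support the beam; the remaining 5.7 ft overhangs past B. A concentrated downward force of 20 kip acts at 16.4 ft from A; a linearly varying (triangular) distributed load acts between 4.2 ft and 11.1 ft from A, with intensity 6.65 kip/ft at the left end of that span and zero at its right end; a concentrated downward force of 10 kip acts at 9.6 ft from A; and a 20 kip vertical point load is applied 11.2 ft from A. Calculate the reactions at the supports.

Resultant of the triangular load: ½ × 6.65 × 6.9 = 22.9425 kip, acting at 6.5 ft from A (one-third of the span from the peak).
Moments about A: B_y·13.1 − 20·16.4 − (½·6.65·6.9)·6.5 − 10·9.6 − 20·11.2 = 0 → B_y = 797.12625/13.1 = 60.8493 ≈ 60.85 kip.
ΣF_y = 0: A_y + 60.8493 − 20 − ½·6.65·6.9 − 10 − 20 = 0 → A_y = 12.09 kip.
ΣF_x = 0: no horizontal applied forces, so A_x = 0.

A_x = 0, A_y = 12.09 kip, B_y = 60.85 kip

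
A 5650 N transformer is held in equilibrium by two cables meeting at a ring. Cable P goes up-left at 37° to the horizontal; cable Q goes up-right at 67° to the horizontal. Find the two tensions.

T_P = 2275 N, T_Q = 4650 N

ΣF_x = 0: −T_P·cos37° + T_Q·cos67° = 0 → T_Q = 2.04395·T_P.
ΣF_y = 0: T_P·sin37° + T_Q·sin67° = 5650.
Substitute: T_P·(0.601815 + 2.04395·0.920505) = 5650 → T_P = 2275.22 ≈ 2275 N.
Then T_Q = 2.04395 × 2275.22 = 4650 N.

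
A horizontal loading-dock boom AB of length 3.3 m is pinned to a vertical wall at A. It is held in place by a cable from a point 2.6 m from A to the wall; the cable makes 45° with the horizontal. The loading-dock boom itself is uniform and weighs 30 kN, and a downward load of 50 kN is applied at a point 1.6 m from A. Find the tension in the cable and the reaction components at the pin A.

ΣM about A: T·sin45°·2.6 − 30·1.65 − 50·1.6 = 0 → T = 129.5/(2.6·0.707107) = 70.4387 ≈ 70.44 kN.
ΣF_x = 0: A_x − T·cos45° = 0 → A_x = 70.4387 × 0.707107 = 49.81 kN.
ΣF_y = 0: A_y + T·sin45° − 30 − 50 = 0 → A_y = 80 − 70.4387 × 0.707107 = 30.19 kN.

T = 70.44 kN, A_x = 49.81 kN, A_y = 30.19 kN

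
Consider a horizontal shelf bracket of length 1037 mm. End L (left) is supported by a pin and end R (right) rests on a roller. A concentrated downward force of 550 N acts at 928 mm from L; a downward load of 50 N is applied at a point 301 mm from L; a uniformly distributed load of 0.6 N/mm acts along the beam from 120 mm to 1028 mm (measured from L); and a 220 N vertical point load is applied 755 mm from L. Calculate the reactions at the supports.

L_x = 0, L_y = 396.4 N, R_y = 968.4 N

Resultant of the distributed load: 0.6 × 908 = 544.8 N at 574 mm from L.
ΣM about L: R_y·1037 − 550·928 − 50·301 − (0.6·908)·574 − 220·755 = 0 → R_y = 1004265.2/1037 = 968.433 ≈ 968.4 N.
ΣF_y = 0: L_y + 968.433 − 550 − 50 − 0.6·908 − 220 = 0 → L_y = 396.4 N.
ΣF_x = 0: no horizontal applied forces, so L_x = 0.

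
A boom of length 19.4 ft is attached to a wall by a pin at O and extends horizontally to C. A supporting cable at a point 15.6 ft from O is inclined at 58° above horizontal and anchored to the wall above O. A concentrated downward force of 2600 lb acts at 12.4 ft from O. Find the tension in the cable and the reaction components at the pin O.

T = 2437 lb, O_x = 1291 lb, O_y = 533.3 lb

ΣM about O: T·sin58°·15.6 − 2600·12.4 = 0 → T = 32240/(15.6·0.848048) = 2436.97 ≈ 2437 lb.
ΣF_x = 0: O_x − T·cos58° = 0 → O_x = 2436.97 × 0.529919 = 1291 lb.
ΣF_y = 0: O_y + T·sin58° − 2600 = 0 → O_y = 2600 − 2436.97 × 0.848048 = 533.3 lb.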